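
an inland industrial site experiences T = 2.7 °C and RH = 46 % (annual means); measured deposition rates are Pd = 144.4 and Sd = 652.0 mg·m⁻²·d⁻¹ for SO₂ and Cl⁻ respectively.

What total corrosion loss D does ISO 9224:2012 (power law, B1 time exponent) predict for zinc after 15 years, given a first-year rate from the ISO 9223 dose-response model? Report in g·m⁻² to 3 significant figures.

zinc: T≤10 °C ⇒ hinge +0.038·(2.7−10) = -0.2774
  Pd branch = 0.0129·Pd^0.44·e^(0.046·RH+f) = 0.7233 μm/a
  Sd branch = 0.0175·Sd^0.57·e^(0.008·RH+0.085·T) = 1.278 μm/a
  sum: 0.7233 + 1.278 → r_corr = 2.002 μm/a
ISO 9224: D(t) = r_corr · t^b with b = 0.813 (zinc, B1)
  D(15) = 2.002 × 15^0.813 = 2.002 × 9.04 = 18.09 μm
  Mass loss = 18.09 μm × 7.14 g/cm³ = 129.2 g·m⁻²

D(15) = 129 g·m⁻²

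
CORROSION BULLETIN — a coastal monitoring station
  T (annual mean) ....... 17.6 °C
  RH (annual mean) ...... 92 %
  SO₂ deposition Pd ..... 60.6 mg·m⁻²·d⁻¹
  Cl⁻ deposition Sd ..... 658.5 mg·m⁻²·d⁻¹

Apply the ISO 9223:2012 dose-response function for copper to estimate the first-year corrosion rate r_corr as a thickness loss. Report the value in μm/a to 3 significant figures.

r_corr = 5.75 μm/a

copper: T>10 °C ⇒ hinge -0.080·(17.6−10) = -0.6080
  SO₂ term: 0.0053·60.6^0.26·exp(0.059·92-0.6080) = 1.91
  Sd branch = 0.01025·Sd^0.27·e^(0.036·RH+0.049·T) = 3.843 μm/a
  sum: 1.91 + 3.843 → r_corr = 5.753 μm/a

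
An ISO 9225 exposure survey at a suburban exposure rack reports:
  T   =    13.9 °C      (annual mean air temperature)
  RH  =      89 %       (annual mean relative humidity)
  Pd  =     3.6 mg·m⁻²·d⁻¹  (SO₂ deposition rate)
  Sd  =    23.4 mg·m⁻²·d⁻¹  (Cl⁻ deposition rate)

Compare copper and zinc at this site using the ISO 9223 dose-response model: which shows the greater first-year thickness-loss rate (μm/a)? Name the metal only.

copper

copper: temperature factor f = -0.080·(3.9) = -0.3120
  sulphur-dioxide contribution → 1.033 μm/a
  chloride contribution → 1.169 μm/a
  ⇒ r_corr(copper) = 2.201 μm/a
zinc: f(T) = -0.071·(T−10) [T>10 °C] = -0.2769
  sulphur-dioxide contribution → 1.031 μm/a
  chloride contribution → 0.7012 μm/a
  ⇒ r_corr(zinc) = 1.732 μm/a
Ordering by μm/a: copper (2.2) > zinc (1.73)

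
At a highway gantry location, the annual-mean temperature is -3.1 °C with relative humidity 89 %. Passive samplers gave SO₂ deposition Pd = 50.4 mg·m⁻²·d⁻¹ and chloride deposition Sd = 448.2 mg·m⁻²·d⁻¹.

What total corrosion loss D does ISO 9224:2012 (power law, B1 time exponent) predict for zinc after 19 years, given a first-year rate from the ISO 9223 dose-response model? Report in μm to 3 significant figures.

D(19) = 38.7 μm

zinc: temperature factor f = +0.038·(-13.1) = -0.4978
  Pd branch = 0.0129·Pd^0.44·e^(0.046·RH+f) = 2.639 μm/a
  Cl⁻ term: 0.0175·448.2^0.57·exp(0.008·89+0.085·-3.1) = 0.8895
  r_corr = 2.639 + 0.8895 = 3.529 μm/a
Power-law: D(19) = r_corr · 19^0.813
  D(19) = 3.529 × 19^0.813 = 3.529 × 10.96 = 38.66 μm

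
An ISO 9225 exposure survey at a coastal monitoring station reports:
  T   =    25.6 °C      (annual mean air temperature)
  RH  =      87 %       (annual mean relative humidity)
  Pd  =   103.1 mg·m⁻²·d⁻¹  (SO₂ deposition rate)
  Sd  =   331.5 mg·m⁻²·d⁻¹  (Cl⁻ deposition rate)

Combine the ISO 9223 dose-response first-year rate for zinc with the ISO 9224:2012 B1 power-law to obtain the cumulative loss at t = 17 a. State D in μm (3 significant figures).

zinc: T>10 °C ⇒ hinge -0.071·(25.6−10) = -1.1076
  sulphur-dioxide contribution → 1.792 μm/a
  chloride contribution → 8.453 μm/a
  total first-year rate 10.25 μm/a
Power-law: D(17) = r_corr · 17^0.813
  D(17) = 10.25 × 17^0.813 = 10.25 × 10.01 = 102.5 μm

D(17) = 103 μm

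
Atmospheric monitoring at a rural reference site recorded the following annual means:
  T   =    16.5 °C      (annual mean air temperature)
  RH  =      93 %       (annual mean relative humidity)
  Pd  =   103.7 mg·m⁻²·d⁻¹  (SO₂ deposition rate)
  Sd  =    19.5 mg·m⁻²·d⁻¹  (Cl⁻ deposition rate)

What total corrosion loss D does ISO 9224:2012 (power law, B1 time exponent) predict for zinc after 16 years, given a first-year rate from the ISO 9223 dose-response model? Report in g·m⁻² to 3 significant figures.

zinc: f(T) = -0.071·(T−10) [T>10 °C] = -0.4615
  sulphur-dioxide contribution → 4.519 μm/a
  chloride contribution → 0.8139 μm/a
  total first-year rate 5.333 μm/a
ISO 9224: D(t) = r_corr · t^b with b = 0.813 (zinc, B1)
  D(16) = 5.333 × 16^0.813 = 5.333 × 9.527 = 50.8 μm
  Mass loss = 50.8 μm × 7.14 g/cm³ = 362.7 g·m⁻²

D(16) = 363 g·m⁻²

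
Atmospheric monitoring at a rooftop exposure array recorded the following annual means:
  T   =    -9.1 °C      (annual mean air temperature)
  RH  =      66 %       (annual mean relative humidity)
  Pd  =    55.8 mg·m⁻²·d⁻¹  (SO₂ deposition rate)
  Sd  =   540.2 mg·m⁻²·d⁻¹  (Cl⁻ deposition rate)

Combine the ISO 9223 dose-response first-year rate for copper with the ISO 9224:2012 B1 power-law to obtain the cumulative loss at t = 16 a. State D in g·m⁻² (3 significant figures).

copper: f(T) = +0.126·(T−10) [T≤10 °C] = -2.4066
  Pd branch = 0.0053·Pd^0.26·e^(0.059·RH+f) = 0.06674 μm/a
  Sd branch = 0.01025·Sd^0.27·e^(0.036·RH+0.049·T) = 0.3861 μm/a
  r_corr = 0.06674 + 0.3861 = 0.4529 μm/a
Power-law: D(16) = r_corr · 16^0.667
  D(16) = 0.4529 × 16^0.667 = 0.4529 × 6.355 = 2.878 μm
  Mass loss = 2.878 μm × 8.96 g/cm³ = 25.79 g·m⁻²

D(16) = 25.8 g·m⁻²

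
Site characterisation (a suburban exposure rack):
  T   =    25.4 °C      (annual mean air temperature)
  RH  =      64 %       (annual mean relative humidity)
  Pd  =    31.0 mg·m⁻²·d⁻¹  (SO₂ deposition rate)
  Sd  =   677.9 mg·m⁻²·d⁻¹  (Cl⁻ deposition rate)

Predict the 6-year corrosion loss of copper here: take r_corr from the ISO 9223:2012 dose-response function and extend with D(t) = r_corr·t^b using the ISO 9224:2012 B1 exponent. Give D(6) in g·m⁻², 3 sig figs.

copper: f(T) = -0.080·(T−10) [T>10 °C] = -1.2320
  SO₂ term: 0.0053·31.0^0.26·exp(0.059·64-1.2320) = 0.1648
  Cl⁻ term: 0.01025·677.9^0.27·exp(0.036·64+0.049·25.4) = 2.071
  r_corr = 0.1648 + 2.071 = 2.236 μm/a
Long-term exponent b (ISO 9224 Table 2, B1) = 0.667
  D(6) = 2.236 × 6^0.667 = 2.236 × 3.304 = 7.388 μm
  Mass loss = 7.388 μm × 8.96 g/cm³ = 66.2 g·m⁻²

D(6) = 66.2 g·m⁻²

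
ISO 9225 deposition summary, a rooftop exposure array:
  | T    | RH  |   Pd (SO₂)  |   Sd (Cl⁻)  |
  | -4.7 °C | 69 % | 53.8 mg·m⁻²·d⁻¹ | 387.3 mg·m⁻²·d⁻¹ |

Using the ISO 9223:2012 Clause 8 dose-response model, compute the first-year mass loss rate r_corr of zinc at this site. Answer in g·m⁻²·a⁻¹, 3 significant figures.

zinc: f(T) = +0.038·(T−10) [T≤10 °C] = -0.5586
  Pd branch = 0.0129·Pd^0.44·e^(0.046·RH+f) = 1.019 μm/a
  Sd branch = 0.0175·Sd^0.57·e^(0.008·RH+0.085·T) = 0.6088 μm/a
  sum: 1.019 + 0.6088 → r_corr = 1.627 μm/a
Convert to mass loss: 1.627 μm/a × 7.14 g/cm³ = 11.62 g·m⁻²·a⁻¹

r_corr = 11.6 g·m⁻²·a⁻¹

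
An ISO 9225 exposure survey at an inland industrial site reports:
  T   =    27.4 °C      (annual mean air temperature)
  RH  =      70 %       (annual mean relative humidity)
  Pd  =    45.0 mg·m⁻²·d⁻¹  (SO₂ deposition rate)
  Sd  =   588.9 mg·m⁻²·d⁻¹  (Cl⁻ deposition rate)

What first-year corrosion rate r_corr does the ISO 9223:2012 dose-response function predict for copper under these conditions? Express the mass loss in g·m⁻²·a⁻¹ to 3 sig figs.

copper: temperature factor f = -0.080·(17.4) = -1.3920
  SO₂ term: 0.0053·45.0^0.26·exp(0.059·70-1.3920) = 0.2204
  Cl⁻ term: 0.01025·588.9^0.27·exp(0.036·70+0.049·27.4) = 2.73
  r_corr = 0.2204 + 2.73 = 2.95 μm/a
Convert to mass loss: 2.95 μm/a × 8.96 g/cm³ = 26.43 g·m⁻²·a⁻¹

r_corr = 26.4 g·m⁻²·a⁻¹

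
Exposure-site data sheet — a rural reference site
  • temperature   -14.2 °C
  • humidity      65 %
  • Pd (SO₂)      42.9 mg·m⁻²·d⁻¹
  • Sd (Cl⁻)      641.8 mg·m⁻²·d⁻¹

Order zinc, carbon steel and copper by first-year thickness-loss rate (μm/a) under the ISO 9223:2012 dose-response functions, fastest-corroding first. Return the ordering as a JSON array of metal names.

zinc: T≤10 °C ⇒ hinge +0.038·(-14.2−10) = -0.9196
  Pd branch = 0.0129·Pd^0.44·e^(0.046·RH+f) = 0.5346 μm/a
  Cl⁻ term: 0.0175·641.8^0.57·exp(0.008·65+0.085·-14.2) = 0.3507
  r_corr = 0.5346 + 0.3507 = 0.8853 μm/a
carbon steel: temperature factor f = +0.150·(-24.2) = -3.6300
  SO₂ term: 1.77·42.9^0.52·exp(0.02·65-3.6300) = 1.216
  Sd branch = 0.102·Sd^0.62·e^(0.033·RH+0.04·T) = 27.17 μm/a
  r_corr = 1.216 + 27.17 = 28.38 μm/a
copper: T≤10 °C ⇒ hinge +0.126·(-14.2−10) = -3.0492
  Pd branch = 0.0053·Pd^0.26·e^(0.059·RH+f) = 0.0309 μm/a
  Cl⁻ term: 0.01025·641.8^0.27·exp(0.036·65+0.049·-14.2) = 0.3039
  r_corr = 0.0309 + 0.3039 = 0.3348 μm/a
Ordering by μm/a: carbon steel (28.4) > zinc (0.885) > copper (0.335)

["carbon steel", "zinc", "copper"]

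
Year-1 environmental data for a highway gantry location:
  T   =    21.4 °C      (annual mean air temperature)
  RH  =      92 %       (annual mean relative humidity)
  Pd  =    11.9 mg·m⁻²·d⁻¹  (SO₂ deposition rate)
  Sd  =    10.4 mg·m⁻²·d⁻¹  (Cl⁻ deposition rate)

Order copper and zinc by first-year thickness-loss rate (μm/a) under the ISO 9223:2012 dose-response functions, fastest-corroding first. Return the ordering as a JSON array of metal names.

["copper", "zinc"]

copper: temperature factor f = -0.080·(11.4) = -0.9120
  SO₂ term: 0.0053·11.9^0.26·exp(0.059·92-0.9120) = 0.923
  Cl⁻ term: 0.01025·10.4^0.27·exp(0.036·92+0.049·21.4) = 1.51
  r_corr = 0.923 + 1.51 = 2.433 μm/a
zinc: f(T) = -0.071·(T−10) [T>10 °C] = -0.8094
  Pd branch = 0.0129·Pd^0.44·e^(0.046·RH+f) = 1.176 μm/a
  Cl⁻ term: 0.0175·10.4^0.57·exp(0.008·92+0.085·21.4) = 0.8558
  sum: 1.176 + 0.8558 → r_corr = 2.031 μm/a
Ordering by μm/a: copper (2.43) > zinc (2.03)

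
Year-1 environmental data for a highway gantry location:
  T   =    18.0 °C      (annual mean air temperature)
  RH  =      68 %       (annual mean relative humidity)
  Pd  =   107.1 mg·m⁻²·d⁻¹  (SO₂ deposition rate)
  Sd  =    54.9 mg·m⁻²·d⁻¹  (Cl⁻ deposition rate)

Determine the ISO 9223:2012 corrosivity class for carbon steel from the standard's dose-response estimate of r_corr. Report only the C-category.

C4

carbon steel: T>10 °C ⇒ hinge -0.054·(18.0−10) = -0.4320
  Pd branch = 1.77·Pd^0.52·e^(0.02·RH+f) = 50.87 μm/a
  Sd branch = 0.102·Sd^0.62·e^(0.033·RH+0.04·T) = 23.68 μm/a
  sum: 50.87 + 23.68 → r_corr = 74.55 μm/a
Category bounds: 50…80 μm/a bracket r_corr ⇒ C4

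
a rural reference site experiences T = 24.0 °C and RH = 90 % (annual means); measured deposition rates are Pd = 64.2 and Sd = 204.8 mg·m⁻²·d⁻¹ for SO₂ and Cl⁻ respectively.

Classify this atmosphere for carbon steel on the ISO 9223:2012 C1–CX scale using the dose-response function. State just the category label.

C5

carbon steel: T>10 °C ⇒ hinge -0.054·(24.0−10) = -0.7560
  sulphur-dioxide contribution → 43.78 μm/a
  chloride contribution → 140.7 μm/a
  total first-year rate 184.5 μm/a
185 μm/a falls in (80, 200] for carbon steel → category C5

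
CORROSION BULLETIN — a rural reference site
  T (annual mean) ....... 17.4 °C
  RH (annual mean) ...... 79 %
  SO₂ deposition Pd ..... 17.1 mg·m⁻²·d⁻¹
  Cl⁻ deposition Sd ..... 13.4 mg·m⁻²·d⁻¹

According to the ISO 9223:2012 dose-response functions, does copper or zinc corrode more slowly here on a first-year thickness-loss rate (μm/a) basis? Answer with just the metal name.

copper: f(T) = -0.080·(T−10) [T>10 °C] = -0.5920
  sulphur-dioxide contribution → 0.6486 μm/a
  chloride contribution → 0.8326 μm/a
  ⇒ r_corr(copper) = 1.481 μm/a
zinc: temperature factor f = -0.071·(7.4) = -0.5254
  sulphur-dioxide contribution → 1.007 μm/a
  chloride contribution → 0.6343 μm/a
  ⇒ r_corr(zinc) = 1.642 μm/a
Ordering by μm/a: zinc (1.64) > copper (1.48)

copper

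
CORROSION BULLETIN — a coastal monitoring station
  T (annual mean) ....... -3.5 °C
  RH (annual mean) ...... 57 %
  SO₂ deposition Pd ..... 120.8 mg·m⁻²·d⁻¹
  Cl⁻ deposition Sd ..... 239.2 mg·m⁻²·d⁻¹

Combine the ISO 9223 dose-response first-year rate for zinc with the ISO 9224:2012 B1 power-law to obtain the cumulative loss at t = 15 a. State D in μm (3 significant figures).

D(15) = 12.1 μm

zinc: T≤10 °C ⇒ hinge +0.038·(-3.5−10) = -0.5130
  SO₂ term: 0.0129·120.8^0.44·exp(0.046·57-0.5130) = 0.8762
  Sd branch = 0.0175·Sd^0.57·e^(0.008·RH+0.085·T) = 0.4653 μm/a
  sum: 0.8762 + 0.4653 → r_corr = 1.342 μm/a
ISO 9224: D(t) = r_corr · t^b with b = 0.813 (zinc, B1)
  D(15) = 1.342 × 15^0.813 = 1.342 × 9.04 = 12.13 μm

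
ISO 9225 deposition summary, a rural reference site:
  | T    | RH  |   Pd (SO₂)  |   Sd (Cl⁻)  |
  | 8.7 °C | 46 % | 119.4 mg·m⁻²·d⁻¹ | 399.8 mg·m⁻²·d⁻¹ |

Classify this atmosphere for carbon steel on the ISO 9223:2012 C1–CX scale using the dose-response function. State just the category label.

C4

carbon steel: f(T) = +0.150·(T−10) [T≤10 °C] = -0.1950
  SO₂ term: 1.77·119.4^0.52·exp(0.02·46-0.1950) = 43.94
  Cl⁻ term: 0.102·399.8^0.62·exp(0.033·46+0.04·8.7) = 27.05
  r_corr = 43.94 + 27.05 = 70.99 μm/a
ISO 9223 Table 2 (carbon steel): 50 < 71 ≤ 80 μm/a ⇒ C4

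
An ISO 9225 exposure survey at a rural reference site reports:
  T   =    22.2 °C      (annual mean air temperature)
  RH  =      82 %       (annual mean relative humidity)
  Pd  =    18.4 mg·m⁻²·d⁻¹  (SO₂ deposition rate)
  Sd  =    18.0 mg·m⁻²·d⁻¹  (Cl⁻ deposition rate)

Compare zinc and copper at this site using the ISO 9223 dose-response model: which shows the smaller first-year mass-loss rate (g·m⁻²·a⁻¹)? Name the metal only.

zinc: T>10 °C ⇒ hinge -0.071·(22.2−10) = -0.8662
  sulphur-dioxide contribution → 0.8493 μm/a
  chloride contribution → 1.156 μm/a
  total first-year rate 2.005 μm/a
  mass loss = 2.005 μm/a × 7.14 g/cm³ = 14.32 g·m⁻²·a⁻¹
copper: temperature factor f = -0.080·(12.2) = -0.9760
  sulphur-dioxide contribution → 0.5375 μm/a
  chloride contribution → 1.271 μm/a
  total first-year rate 1.808 μm/a
  mass loss = 1.808 μm/a × 8.96 g/cm³ = 16.2 g·m⁻²·a⁻¹
Ordering by g·m⁻²·a⁻¹: copper (16.2) > zinc (14.3)

zinc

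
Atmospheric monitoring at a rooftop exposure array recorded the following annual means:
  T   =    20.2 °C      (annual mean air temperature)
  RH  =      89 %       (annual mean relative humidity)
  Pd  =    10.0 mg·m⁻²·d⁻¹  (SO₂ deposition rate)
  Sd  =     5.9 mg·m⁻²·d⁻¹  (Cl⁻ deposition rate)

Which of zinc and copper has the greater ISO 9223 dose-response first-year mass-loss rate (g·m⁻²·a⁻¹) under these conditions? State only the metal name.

copper

zinc: temperature factor f = -0.071·(10.2) = -0.7242
  sulphur-dioxide contribution → 1.033 μm/a
  chloride contribution → 0.5462 μm/a
  total first-year rate 1.579 μm/a
  mass loss = 1.579 μm/a × 7.14 g/cm³ = 11.27 g·m⁻²·a⁻¹
copper: T>10 °C ⇒ hinge -0.080·(20.2−10) = -0.8160
  sulphur-dioxide contribution → 0.8135 μm/a
  chloride contribution → 1.097 μm/a
  ⇒ r_corr(copper) = 1.911 μm/a
  mass loss = 1.911 μm/a × 8.96 g/cm³ = 17.12 g·m⁻²·a⁻¹
Ordering by g·m⁻²·a⁻¹: copper (17.1) > zinc (11.3)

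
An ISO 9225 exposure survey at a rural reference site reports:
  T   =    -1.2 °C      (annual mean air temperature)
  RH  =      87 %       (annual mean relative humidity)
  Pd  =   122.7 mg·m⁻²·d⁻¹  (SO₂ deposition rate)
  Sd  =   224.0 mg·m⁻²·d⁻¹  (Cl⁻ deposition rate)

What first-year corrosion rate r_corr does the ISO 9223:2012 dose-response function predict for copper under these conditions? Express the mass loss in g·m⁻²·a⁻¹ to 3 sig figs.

copper: f(T) = +0.126·(T−10) [T≤10 °C] = -1.4112
  SO₂ term: 0.0053·122.7^0.26·exp(0.059·87-1.4112) = 0.7651
  Cl⁻ term: 0.01025·224.0^0.27·exp(0.036·87+0.049·-1.2) = 0.9549
  sum: 0.7651 + 0.9549 → r_corr = 1.72 μm/a
Convert to mass loss: 1.72 μm/a × 8.96 g/cm³ = 15.41 g·m⁻²·a⁻¹

r_corr = 15.4 g·m⁻²·a⁻¹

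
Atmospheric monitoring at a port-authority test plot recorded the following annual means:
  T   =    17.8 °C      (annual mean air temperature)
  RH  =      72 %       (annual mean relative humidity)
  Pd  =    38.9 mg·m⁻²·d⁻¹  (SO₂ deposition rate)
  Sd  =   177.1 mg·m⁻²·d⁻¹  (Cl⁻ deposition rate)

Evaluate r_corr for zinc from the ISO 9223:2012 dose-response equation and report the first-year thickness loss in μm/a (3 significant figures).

r_corr = 3.72 μm/a

zinc: f(T) = -0.071·(T−10) [T>10 °C] = -0.5538
  Pd branch = 0.0129·Pd^0.44·e^(0.046·RH+f) = 1.019 μm/a
  Cl⁻ term: 0.0175·177.1^0.57·exp(0.008·72+0.085·17.8) = 2.702
  r_corr = 1.019 + 2.702 = 3.721 μm/a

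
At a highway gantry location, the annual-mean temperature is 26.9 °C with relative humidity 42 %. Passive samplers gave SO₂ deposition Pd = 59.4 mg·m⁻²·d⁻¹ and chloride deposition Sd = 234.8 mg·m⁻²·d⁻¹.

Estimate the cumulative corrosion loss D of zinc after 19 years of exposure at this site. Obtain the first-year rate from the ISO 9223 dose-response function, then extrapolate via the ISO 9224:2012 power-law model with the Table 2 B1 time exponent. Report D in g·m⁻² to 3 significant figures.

D(19) = 436 g·m⁻²

zinc: T>10 °C ⇒ hinge -0.071·(26.9−10) = -1.1999
  sulphur-dioxide contribution → 0.1618 μm/a
  chloride contribution → 5.411 μm/a
  ⇒ r_corr(zinc) = 5.573 μm/a
Long-term exponent b (ISO 9224 Table 2, B1) = 0.813
  D(19) = 5.573 × 19^0.813 = 5.573 × 10.96 = 61.05 μm
  Mass loss = 61.05 μm × 7.14 g/cm³ = 435.9 g·m⁻²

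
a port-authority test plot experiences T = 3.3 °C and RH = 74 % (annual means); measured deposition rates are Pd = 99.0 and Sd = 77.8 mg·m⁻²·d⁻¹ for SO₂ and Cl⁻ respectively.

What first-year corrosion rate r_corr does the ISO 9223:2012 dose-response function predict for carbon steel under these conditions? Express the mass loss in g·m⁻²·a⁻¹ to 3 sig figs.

carbon steel: temperature factor f = +0.150·(-6.7) = -1.0050
  Pd branch = 1.77·Pd^0.52·e^(0.02·RH+f) = 31.05 μm/a
  Cl⁻ term: 0.102·77.8^0.62·exp(0.033·74+0.04·3.3) = 19.9
  r_corr = 31.05 + 19.9 = 50.95 μm/a
Convert to mass loss: 50.95 μm/a × 7.85 g/cm³ = 399.9 g·m⁻²·a⁻¹

r_corr = 400 g·m⁻²·a⁻¹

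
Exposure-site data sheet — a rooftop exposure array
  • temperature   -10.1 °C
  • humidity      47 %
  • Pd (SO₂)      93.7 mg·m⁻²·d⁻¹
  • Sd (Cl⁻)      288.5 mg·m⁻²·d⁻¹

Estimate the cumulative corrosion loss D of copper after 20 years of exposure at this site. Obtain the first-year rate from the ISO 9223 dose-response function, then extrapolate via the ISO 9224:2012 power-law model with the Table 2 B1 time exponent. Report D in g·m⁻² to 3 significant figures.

copper: f(T) = +0.126·(T−10) [T≤10 °C] = -2.5326
  Pd branch = 0.0053·Pd^0.26·e^(0.059·RH+f) = 0.02194 μm/a
  Sd branch = 0.01025·Sd^0.27·e^(0.036·RH+0.049·T) = 0.1566 μm/a
  r_corr = 0.02194 + 0.1566 = 0.1786 μm/a
Power-law: D(20) = r_corr · 20^0.667
  D(20) = 0.1786 × 20^0.667 = 0.1786 × 7.375 = 1.317 μm
  Mass loss = 1.317 μm × 8.96 g/cm³ = 11.8 g·m⁻²

D(20) = 11.8 g·m⁻²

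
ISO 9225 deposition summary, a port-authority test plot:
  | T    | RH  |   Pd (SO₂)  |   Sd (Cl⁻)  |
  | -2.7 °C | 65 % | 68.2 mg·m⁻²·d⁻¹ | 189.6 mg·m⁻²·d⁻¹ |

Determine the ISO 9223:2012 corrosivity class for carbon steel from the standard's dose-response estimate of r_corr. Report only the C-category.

C3

carbon steel: T≤10 °C ⇒ hinge +0.150·(-2.7−10) = -1.9050
  SO₂ term: 1.77·68.2^0.52·exp(0.02·65-1.9050) = 8.685
  Cl⁻ term: 0.102·189.6^0.62·exp(0.033·65+0.04·-2.7) = 20.21
  r_corr = 8.685 + 20.21 = 28.89 μm/a
Category bounds: 25…50 μm/a bracket r_corr ⇒ C3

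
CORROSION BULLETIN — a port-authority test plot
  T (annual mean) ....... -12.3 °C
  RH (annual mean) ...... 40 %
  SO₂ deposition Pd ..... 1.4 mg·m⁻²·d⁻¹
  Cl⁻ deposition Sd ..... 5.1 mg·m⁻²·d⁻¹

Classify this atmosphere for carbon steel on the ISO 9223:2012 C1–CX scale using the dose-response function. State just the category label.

carbon steel: f(T) = +0.150·(T−10) [T≤10 °C] = -3.3450
  Pd branch = 1.77·Pd^0.52·e^(0.02·RH+f) = 0.1655 μm/a
  Sd branch = 0.102·Sd^0.62·e^(0.033·RH+0.04·T) = 0.641 μm/a
  sum: 0.1655 + 0.641 → r_corr = 0.8065 μm/a
0.807 μm/a falls in (0, 1.3] for carbon steel → category C1

C1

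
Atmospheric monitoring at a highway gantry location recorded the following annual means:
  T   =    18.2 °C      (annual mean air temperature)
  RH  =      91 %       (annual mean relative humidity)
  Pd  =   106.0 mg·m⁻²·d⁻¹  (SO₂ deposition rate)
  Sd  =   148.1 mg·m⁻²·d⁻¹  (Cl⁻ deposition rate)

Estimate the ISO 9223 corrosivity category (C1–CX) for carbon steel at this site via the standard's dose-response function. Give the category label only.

C5

carbon steel: f(T) = -0.054·(T−10) [T>10 °C] = -0.4428
  Pd branch = 1.77·Pd^0.52·e^(0.02·RH+f) = 79.29 μm/a
  Sd branch = 0.102·Sd^0.62·e^(0.033·RH+0.04·T) = 94.34 μm/a
  r_corr = 79.29 + 94.34 = 173.6 μm/a
ISO 9223 Table 2 (carbon steel): 80 < 174 ≤ 200 μm/a ⇒ C5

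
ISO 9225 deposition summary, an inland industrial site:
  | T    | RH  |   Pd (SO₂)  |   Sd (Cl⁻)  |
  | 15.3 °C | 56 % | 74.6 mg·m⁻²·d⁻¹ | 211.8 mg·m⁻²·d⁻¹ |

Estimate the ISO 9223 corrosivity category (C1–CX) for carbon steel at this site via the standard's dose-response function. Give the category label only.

C4

carbon steel: T>10 °C ⇒ hinge -0.054·(15.3−10) = -0.2862
  Pd branch = 1.77·Pd^0.52·e^(0.02·RH+f) = 38.36 μm/a
  Sd branch = 0.102·Sd^0.62·e^(0.033·RH+0.04·T) = 33.04 μm/a
  sum: 38.36 + 33.04 → r_corr = 71.4 μm/a
71.4 μm/a falls in (50, 80] for carbon steel → category C4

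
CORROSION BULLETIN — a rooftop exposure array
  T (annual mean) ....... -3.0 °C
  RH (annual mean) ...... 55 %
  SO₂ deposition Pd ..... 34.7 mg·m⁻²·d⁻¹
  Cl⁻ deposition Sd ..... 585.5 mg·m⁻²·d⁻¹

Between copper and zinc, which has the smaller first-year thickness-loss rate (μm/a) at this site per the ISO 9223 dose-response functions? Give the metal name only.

copper: T≤10 °C ⇒ hinge +0.126·(-3.0−10) = -1.6380
  sulphur-dioxide contribution → 0.06648 μm/a
  chloride contribution → 0.3581 μm/a
  ⇒ r_corr(copper) = 0.4246 μm/a
zinc: temperature factor f = +0.038·(-13.0) = -0.4940
  sulphur-dioxide contribution → 0.4705 μm/a
  chloride contribution → 0.7959 μm/a
  ⇒ r_corr(zinc) = 1.266 μm/a
Ordering by μm/a: zinc (1.27) > copper (0.425)

copper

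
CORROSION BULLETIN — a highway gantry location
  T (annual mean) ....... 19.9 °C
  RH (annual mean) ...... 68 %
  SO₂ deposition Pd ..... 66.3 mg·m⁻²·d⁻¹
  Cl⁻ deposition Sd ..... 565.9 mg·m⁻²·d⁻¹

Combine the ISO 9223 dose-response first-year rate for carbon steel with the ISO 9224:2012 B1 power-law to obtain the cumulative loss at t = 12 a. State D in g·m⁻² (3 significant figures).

D(12) = 4.16e+03 g·m⁻²

carbon steel: T>10 °C ⇒ hinge -0.054·(19.9−10) = -0.5346
  SO₂ term: 1.77·66.3^0.52·exp(0.02·68-0.5346) = 35.78
  Cl⁻ term: 0.102·565.9^0.62·exp(0.033·68+0.04·19.9) = 108.5
  sum: 35.78 + 108.5 → r_corr = 144.3 μm/a
Power-law: D(12) = r_corr · 12^0.523
  D(12) = 144.3 × 12^0.523 = 144.3 × 3.668 = 529.3 μm
  Mass loss = 529.3 μm × 7.85 g/cm³ = 4155 g·m⁻²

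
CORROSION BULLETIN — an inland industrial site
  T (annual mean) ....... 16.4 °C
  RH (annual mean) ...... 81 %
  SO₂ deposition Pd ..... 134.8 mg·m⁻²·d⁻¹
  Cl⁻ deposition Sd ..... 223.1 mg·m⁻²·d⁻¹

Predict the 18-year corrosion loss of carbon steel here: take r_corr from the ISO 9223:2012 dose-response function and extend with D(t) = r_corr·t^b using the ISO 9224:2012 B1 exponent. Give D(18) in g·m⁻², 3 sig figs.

carbon steel: f(T) = -0.054·(T−10) [T>10 °C] = -0.3456
  SO₂ term: 1.77·134.8^0.52·exp(0.02·81-0.3456) = 81.07
  Sd branch = 0.102·Sd^0.62·e^(0.033·RH+0.04·T) = 81.36 μm/a
  r_corr = 81.07 + 81.36 = 162.4 μm/a
ISO 9224: D(t) = r_corr · t^b with b = 0.523 (carbon steel, B1)
  D(18) = 162.4 × 18^0.523 = 162.4 × 4.534 = 736.5 μm
  Mass loss = 736.5 μm × 7.85 g/cm³ = 5782 g·m⁻²

D(18) = 5.78e+03 g·m⁻²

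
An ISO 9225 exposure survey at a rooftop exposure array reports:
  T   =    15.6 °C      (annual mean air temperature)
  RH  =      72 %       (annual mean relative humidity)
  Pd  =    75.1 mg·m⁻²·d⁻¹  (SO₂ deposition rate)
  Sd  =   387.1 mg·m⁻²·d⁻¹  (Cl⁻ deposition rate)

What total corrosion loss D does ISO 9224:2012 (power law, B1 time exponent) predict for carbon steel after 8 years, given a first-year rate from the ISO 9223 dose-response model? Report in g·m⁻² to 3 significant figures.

D(8) = 3.13e+03 g·m⁻²

carbon steel: T>10 °C ⇒ hinge -0.054·(15.6−10) = -0.3024
  SO₂ term: 1.77·75.1^0.52·exp(0.02·72-0.3024) = 52.16
  Sd branch = 0.102·Sd^0.62·e^(0.033·RH+0.04·T) = 82.4 μm/a
  sum: 52.16 + 82.4 → r_corr = 134.6 μm/a
Power-law: D(8) = r_corr · 8^0.523
  D(8) = 134.6 × 8^0.523 = 134.6 × 2.967 = 399.2 μm
  Mass loss = 399.2 μm × 7.85 g/cm³ = 3134 g·m⁻²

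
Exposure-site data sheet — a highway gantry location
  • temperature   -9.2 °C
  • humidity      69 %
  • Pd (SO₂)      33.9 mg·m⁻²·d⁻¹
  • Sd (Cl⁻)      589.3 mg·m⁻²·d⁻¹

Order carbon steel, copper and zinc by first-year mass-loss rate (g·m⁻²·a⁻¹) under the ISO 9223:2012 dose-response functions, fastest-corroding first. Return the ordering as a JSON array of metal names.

carbon steel: T≤10 °C ⇒ hinge +0.150·(-9.2−10) = -2.8800
  SO₂ term: 1.77·33.9^0.52·exp(0.02·69-2.8800) = 2.467
  Cl⁻ term: 0.102·589.3^0.62·exp(0.033·69+0.04·-9.2) = 35.92
  sum: 2.467 + 35.92 → r_corr = 38.38 μm/a
  mass loss = 38.38 μm/a × 7.85 g/cm³ = 301.3 g·m⁻²·a⁻¹
copper: f(T) = +0.126·(T−10) [T≤10 °C] = -2.4192
  Pd branch = 0.0053·Pd^0.26·e^(0.059·RH+f) = 0.0691 μm/a
  Sd branch = 0.01025·Sd^0.27·e^(0.036·RH+0.049·T) = 0.4383 μm/a
  r_corr = 0.0691 + 0.4383 = 0.5074 μm/a
  mass loss = 0.5074 μm/a × 8.96 g/cm³ = 4.546 g·m⁻²·a⁻¹
zinc: f(T) = +0.038·(T−10) [T≤10 °C] = -0.7296
  Pd branch = 0.0129·Pd^0.44·e^(0.046·RH+f) = 0.7006 μm/a
  Cl⁻ term: 0.0175·589.3^0.57·exp(0.008·69+0.085·-9.2) = 0.5275
  sum: 0.7006 + 0.5275 → r_corr = 1.228 μm/a
  mass loss = 1.228 μm/a × 7.14 g/cm³ = 8.769 g·m⁻²·a⁻¹
Ordering by g·m⁻²·a⁻¹: carbon steel (301) > zinc (8.77) > copper (4.55)

["carbon steel", "zinc", "copper"]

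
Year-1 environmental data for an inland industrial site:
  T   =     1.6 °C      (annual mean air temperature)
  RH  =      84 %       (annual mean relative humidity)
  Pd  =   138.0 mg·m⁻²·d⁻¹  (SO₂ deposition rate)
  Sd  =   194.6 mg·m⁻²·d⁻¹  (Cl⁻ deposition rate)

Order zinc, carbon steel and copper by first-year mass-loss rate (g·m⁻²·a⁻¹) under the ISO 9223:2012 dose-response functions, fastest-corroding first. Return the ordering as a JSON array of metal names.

["carbon steel", "zinc", "copper"]

zinc: f(T) = +0.038·(T−10) [T≤10 °C] = -0.3192
  Pd branch = 0.0129·Pd^0.44·e^(0.046·RH+f) = 3.905 μm/a
  Cl⁻ term: 0.0175·194.6^0.57·exp(0.008·84+0.085·1.6) = 0.7921
  r_corr = 3.905 + 0.7921 = 4.697 μm/a
  mass loss = 4.697 μm/a × 7.14 g/cm³ = 33.54 g·m⁻²·a⁻¹
carbon steel: temperature factor f = +0.150·(-8.4) = -1.2600
  SO₂ term: 1.77·138.0^0.52·exp(0.02·84-1.2600) = 34.92
  Sd branch = 0.102·Sd^0.62·e^(0.033·RH+0.04·T) = 45.66 μm/a
  r_corr = 34.92 + 45.66 = 80.58 μm/a
  mass loss = 80.58 μm/a × 7.85 g/cm³ = 632.6 g·m⁻²·a⁻¹
copper: f(T) = +0.126·(T−10) [T≤10 °C] = -1.0584
  Pd branch = 0.0053·Pd^0.26·e^(0.059·RH+f) = 0.9405 μm/a
  Sd branch = 0.01025·Sd^0.27·e^(0.036·RH+0.049·T) = 0.9466 μm/a
  r_corr = 0.9405 + 0.9466 = 1.887 μm/a
  mass loss = 1.887 μm/a × 8.96 g/cm³ = 16.91 g·m⁻²·a⁻¹
Ordering by g·m⁻²·a⁻¹: carbon steel (633) > zinc (33.5) > copper (16.9)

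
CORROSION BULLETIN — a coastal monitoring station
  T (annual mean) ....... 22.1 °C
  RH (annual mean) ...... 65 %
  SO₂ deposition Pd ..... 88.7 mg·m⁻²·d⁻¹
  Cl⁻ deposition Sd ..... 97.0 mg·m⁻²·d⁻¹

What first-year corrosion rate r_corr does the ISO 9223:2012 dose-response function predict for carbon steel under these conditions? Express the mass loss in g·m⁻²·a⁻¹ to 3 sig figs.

carbon steel: f(T) = -0.054·(T−10) [T>10 °C] = -0.6534
  SO₂ term: 1.77·88.7^0.52·exp(0.02·65-0.6534) = 34.81
  Cl⁻ term: 0.102·97.0^0.62·exp(0.033·65+0.04·22.1) = 35.96
  sum: 34.81 + 35.96 → r_corr = 70.78 μm/a
Convert to mass loss: 70.78 μm/a × 7.85 g/cm³ = 555.6 g·m⁻²·a⁻¹

r_corr = 556 g·m⁻²·a⁻¹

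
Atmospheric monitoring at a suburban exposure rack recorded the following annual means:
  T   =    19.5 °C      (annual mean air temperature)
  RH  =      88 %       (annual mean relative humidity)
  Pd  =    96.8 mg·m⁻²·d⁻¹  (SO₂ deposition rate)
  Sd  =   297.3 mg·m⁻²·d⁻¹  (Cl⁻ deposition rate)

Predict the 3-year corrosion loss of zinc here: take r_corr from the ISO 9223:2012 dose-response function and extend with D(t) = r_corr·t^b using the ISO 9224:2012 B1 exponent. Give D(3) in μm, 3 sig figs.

D(3) = 18.5 μm

zinc: f(T) = -0.071·(T−10) [T>10 °C] = -0.6745
  Pd branch = 0.0129·Pd^0.44·e^(0.046·RH+f) = 2.815 μm/a
  Cl⁻ term: 0.0175·297.3^0.57·exp(0.008·88+0.085·19.5) = 4.768
  sum: 2.815 + 4.768 → r_corr = 7.583 μm/a
Long-term exponent b (ISO 9224 Table 2, B1) = 0.813
  D(3) = 7.583 × 3^0.813 = 7.583 × 2.443 = 18.52 μm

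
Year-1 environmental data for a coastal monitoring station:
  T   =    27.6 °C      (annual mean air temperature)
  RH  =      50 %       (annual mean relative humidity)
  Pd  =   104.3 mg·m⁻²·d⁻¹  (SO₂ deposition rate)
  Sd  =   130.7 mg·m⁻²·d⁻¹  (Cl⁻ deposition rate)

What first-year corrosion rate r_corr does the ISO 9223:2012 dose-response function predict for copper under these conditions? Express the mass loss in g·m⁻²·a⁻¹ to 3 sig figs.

copper: T>10 °C ⇒ hinge -0.080·(27.6−10) = -1.4080
  SO₂ term: 0.0053·104.3^0.26·exp(0.059·50-1.4080) = 0.08293
  Sd branch = 0.01025·Sd^0.27·e^(0.036·RH+0.049·T) = 0.8937 μm/a
  r_corr = 0.08293 + 0.8937 = 0.9766 μm/a
Convert to mass loss: 0.9766 μm/a × 8.96 g/cm³ = 8.751 g·m⁻²·a⁻¹

r_corr = 8.75 g·m⁻²·a⁻¹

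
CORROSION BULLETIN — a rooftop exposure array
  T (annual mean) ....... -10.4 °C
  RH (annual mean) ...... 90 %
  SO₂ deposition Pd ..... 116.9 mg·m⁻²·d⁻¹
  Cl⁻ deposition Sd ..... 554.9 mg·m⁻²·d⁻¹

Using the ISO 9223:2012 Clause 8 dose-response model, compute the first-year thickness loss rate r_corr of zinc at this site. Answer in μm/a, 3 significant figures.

r_corr = 3.58 μm/a

zinc: f(T) = +0.038·(T−10) [T≤10 °C] = -0.7752
  SO₂ term: 0.0129·116.9^0.44·exp(0.046·90-0.7752) = 3.032
  Cl⁻ term: 0.0175·554.9^0.57·exp(0.008·90+0.085·-10.4) = 0.5445
  r_corr = 3.032 + 0.5445 = 3.577 μm/a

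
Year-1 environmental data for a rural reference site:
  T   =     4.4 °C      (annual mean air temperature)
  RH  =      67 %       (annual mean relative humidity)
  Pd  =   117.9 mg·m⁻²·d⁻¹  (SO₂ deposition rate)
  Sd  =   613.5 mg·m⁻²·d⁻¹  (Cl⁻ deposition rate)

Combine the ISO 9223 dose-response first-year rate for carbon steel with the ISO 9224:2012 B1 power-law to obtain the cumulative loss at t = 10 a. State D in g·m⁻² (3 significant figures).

carbon steel: T≤10 °C ⇒ hinge +0.150·(4.4−10) = -0.8400
  SO₂ term: 1.77·117.9^0.52·exp(0.02·67-0.8400) = 34.86
  Sd branch = 0.102·Sd^0.62·e^(0.033·RH+0.04·T) = 59.39 μm/a
  r_corr = 34.86 + 59.39 = 94.25 μm/a
ISO 9224: D(t) = r_corr · t^b with b = 0.523 (carbon steel, B1)
  D(10) = 94.25 × 10^0.523 = 94.25 × 3.334 = 314.2 μm
  Mass loss = 314.2 μm × 7.85 g/cm³ = 2467 g·m⁻²

D(10) = 2.47e+03 g·m⁻²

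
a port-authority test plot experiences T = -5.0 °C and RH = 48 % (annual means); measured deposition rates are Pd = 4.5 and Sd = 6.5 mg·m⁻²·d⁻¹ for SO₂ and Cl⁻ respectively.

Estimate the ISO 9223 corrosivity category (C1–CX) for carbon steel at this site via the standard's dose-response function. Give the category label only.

carbon steel: T≤10 °C ⇒ hinge +0.150·(-5.0−10) = -2.2500
  SO₂ term: 1.77·4.5^0.52·exp(0.02·48-2.2500) = 1.065
  Sd branch = 0.102·Sd^0.62·e^(0.033·RH+0.04·T) = 1.299 μm/a
  r_corr = 1.065 + 1.299 = 2.364 μm/a
Category bounds: 1.3…25 μm/a bracket r_corr ⇒ C2

C2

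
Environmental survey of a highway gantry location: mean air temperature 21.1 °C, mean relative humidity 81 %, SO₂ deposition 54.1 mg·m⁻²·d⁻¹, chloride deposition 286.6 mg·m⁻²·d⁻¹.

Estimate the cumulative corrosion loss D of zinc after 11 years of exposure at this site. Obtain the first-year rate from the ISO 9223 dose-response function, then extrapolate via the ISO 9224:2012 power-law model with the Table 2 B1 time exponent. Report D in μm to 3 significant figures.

zinc: f(T) = -0.071·(T−10) [T>10 °C] = -0.7881
  sulphur-dioxide contribution → 1.41 μm/a
  chloride contribution → 5.058 μm/a
  ⇒ r_corr(zinc) = 6.468 μm/a
Long-term exponent b (ISO 9224 Table 2, B1) = 0.813
  D(11) = 6.468 × 11^0.813 = 6.468 × 7.025 = 45.44 μm

D(11) = 45.4 μm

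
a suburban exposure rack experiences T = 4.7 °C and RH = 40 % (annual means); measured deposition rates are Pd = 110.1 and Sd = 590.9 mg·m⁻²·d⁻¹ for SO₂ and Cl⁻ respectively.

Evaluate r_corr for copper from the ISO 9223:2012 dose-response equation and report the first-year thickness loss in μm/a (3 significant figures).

r_corr = 0.403 μm/a

copper: T≤10 °C ⇒ hinge +0.126·(4.7−10) = -0.6678
  SO₂ term: 0.0053·110.1^0.26·exp(0.059·40-0.6678) = 0.09774
  Sd branch = 0.01025·Sd^0.27·e^(0.036·RH+0.049·T) = 0.3051 μm/a
  sum: 0.09774 + 0.3051 → r_corr = 0.4028 μm/a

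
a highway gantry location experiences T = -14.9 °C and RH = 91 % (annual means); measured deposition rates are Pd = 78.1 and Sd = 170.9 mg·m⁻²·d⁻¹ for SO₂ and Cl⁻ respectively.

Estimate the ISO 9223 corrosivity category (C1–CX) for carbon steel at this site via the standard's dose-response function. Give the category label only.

C3

carbon steel: f(T) = +0.150·(T−10) [T≤10 °C] = -3.7350
  sulphur-dioxide contribution → 2.515 μm/a
  chloride contribution → 27.43 μm/a
  ⇒ r_corr(carbon steel) = 29.95 μm/a
29.9 μm/a falls in (25, 50] for carbon steel → category C3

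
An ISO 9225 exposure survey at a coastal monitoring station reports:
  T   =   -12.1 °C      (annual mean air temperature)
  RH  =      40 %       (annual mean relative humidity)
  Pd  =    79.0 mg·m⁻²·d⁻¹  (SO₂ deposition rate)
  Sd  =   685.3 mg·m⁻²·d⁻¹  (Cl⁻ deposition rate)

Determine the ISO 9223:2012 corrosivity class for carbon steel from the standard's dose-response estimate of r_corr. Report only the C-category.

carbon steel: f(T) = +0.150·(T−10) [T≤10 °C] = -3.3150
  SO₂ term: 1.77·79.0^0.52·exp(0.02·40-3.3150) = 1.388
  Cl⁻ term: 0.102·685.3^0.62·exp(0.033·40+0.04·-12.1) = 13.49
  r_corr = 1.388 + 13.49 = 14.88 μm/a
Category bounds: 1.3…25 μm/a bracket r_corr ⇒ C2

C2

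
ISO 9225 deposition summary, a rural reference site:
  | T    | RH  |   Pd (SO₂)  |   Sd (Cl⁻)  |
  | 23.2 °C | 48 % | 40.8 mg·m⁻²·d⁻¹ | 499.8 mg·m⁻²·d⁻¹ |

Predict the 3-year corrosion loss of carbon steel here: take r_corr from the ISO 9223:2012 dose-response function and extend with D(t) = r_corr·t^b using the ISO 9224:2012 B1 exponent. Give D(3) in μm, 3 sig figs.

D(3) = 133 μm

carbon steel: f(T) = -0.054·(T−10) [T>10 °C] = -0.7128
  Pd branch = 1.77·Pd^0.52·e^(0.02·RH+f) = 15.59 μm/a
  Sd branch = 0.102·Sd^0.62·e^(0.033·RH+0.04·T) = 59.27 μm/a
  sum: 15.59 + 59.27 → r_corr = 74.86 μm/a
ISO 9224: D(t) = r_corr · t^b with b = 0.523 (carbon steel, B1)
  D(3) = 74.86 × 3^0.523 = 74.86 × 1.776 = 133 μm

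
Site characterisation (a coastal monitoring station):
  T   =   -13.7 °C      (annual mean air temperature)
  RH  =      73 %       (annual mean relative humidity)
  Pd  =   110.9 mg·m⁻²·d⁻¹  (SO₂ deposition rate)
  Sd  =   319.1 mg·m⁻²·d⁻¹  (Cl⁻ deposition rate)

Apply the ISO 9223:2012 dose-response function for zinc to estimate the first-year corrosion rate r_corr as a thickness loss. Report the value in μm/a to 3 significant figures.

zinc: T≤10 °C ⇒ hinge +0.038·(-13.7−10) = -0.9006
  Pd branch = 0.0129·Pd^0.44·e^(0.046·RH+f) = 1.196 μm/a
  Cl⁻ term: 0.0175·319.1^0.57·exp(0.008·73+0.085·-13.7) = 0.2619
  r_corr = 1.196 + 0.2619 = 1.458 μm/a

r_corr = 1.46 μm/a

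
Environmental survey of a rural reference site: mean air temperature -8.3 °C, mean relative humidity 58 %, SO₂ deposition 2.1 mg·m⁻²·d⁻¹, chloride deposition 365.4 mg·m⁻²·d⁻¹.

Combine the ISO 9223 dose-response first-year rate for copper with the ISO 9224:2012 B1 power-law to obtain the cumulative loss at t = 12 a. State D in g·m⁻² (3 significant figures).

copper: f(T) = +0.126·(T−10) [T≤10 °C] = -2.3058
  SO₂ term: 0.0053·2.1^0.26·exp(0.059·58-2.3058) = 0.01963
  Sd branch = 0.01025·Sd^0.27·e^(0.036·RH+0.049·T) = 0.2709 μm/a
  sum: 0.01963 + 0.2709 → r_corr = 0.2906 μm/a
Long-term exponent b (ISO 9224 Table 2, B1) = 0.667
  D(12) = 0.2906 × 12^0.667 = 0.2906 × 5.246 = 1.524 μm
  Mass loss = 1.524 μm × 8.96 g/cm³ = 13.66 g·m⁻²

D(12) = 13.7 g·m⁻²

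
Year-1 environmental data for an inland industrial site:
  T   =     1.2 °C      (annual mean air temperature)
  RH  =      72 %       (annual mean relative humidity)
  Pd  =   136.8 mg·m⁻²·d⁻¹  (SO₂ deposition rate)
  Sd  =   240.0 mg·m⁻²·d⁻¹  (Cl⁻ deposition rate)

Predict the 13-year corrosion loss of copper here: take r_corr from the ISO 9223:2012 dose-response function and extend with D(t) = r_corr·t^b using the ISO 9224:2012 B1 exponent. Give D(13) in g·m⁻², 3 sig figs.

copper: T≤10 °C ⇒ hinge +0.126·(1.2−10) = -1.1088
  Pd branch = 0.0053·Pd^0.26·e^(0.059·RH+f) = 0.4395 μm/a
  Sd branch = 0.01025·Sd^0.27·e^(0.036·RH+0.049·T) = 0.6377 μm/a
  sum: 0.4395 + 0.6377 → r_corr = 1.077 μm/a
ISO 9224: D(t) = r_corr · t^b with b = 0.667 (copper, B1)
  D(13) = 1.077 × 13^0.667 = 1.077 × 5.534 = 5.961 μm
  Mass loss = 5.961 μm × 8.96 g/cm³ = 53.41 g·m⁻²

D(13) = 53.4 g·m⁻²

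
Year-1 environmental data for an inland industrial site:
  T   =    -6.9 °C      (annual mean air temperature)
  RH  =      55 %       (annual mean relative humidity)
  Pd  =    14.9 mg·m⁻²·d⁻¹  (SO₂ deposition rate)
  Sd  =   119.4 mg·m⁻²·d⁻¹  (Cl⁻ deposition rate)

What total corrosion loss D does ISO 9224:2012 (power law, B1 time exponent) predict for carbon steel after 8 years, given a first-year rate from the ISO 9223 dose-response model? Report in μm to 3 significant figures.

D(8) = 32.4 μm

carbon steel: f(T) = +0.150·(T−10) [T≤10 °C] = -2.5350
  sulphur-dioxide contribution → 1.717 μm/a
  chloride contribution → 9.22 μm/a
  ⇒ r_corr(carbon steel) = 10.94 μm/a
ISO 9224: D(t) = r_corr · t^b with b = 0.523 (carbon steel, B1)
  D(8) = 10.94 × 8^0.523 = 10.94 × 2.967 = 32.45 μm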